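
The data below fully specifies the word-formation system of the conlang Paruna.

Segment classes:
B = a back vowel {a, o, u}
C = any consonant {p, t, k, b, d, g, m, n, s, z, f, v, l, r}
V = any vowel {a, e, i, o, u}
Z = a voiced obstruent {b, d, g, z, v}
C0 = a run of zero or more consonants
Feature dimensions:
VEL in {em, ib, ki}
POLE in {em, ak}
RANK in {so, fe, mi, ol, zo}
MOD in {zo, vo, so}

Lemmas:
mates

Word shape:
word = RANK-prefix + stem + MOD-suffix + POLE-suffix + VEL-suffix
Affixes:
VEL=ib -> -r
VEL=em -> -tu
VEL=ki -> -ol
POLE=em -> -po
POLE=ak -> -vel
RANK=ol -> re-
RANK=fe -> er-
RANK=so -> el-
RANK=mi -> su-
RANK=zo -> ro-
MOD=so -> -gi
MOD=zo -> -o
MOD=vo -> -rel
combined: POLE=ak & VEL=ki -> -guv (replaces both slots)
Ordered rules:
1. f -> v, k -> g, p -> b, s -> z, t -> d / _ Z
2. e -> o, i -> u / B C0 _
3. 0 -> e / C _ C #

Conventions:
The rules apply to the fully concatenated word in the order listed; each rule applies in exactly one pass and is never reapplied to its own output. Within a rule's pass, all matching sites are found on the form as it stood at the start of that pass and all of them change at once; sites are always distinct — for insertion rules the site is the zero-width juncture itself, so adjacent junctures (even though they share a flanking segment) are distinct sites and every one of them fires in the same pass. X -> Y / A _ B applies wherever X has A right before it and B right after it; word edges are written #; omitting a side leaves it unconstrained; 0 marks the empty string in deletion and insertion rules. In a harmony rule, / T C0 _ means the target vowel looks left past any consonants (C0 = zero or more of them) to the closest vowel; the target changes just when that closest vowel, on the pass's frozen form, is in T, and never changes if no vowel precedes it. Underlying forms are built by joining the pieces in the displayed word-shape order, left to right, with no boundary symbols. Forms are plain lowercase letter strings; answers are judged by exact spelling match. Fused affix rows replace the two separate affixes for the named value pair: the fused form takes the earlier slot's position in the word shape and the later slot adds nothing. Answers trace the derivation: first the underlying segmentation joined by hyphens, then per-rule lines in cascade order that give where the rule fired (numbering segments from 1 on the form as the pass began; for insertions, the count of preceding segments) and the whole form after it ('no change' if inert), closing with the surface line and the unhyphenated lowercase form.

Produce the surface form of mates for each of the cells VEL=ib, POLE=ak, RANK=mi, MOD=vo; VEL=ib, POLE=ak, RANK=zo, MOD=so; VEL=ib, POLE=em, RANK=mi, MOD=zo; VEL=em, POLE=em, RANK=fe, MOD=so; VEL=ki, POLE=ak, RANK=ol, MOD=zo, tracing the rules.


cell VEL=ib, POLE=ak, RANK=mi, MOD=vo:
underlying: su-mates-rel-vel-r
1. f -> v, k -> g, p -> b, s -> z, t -> d / _ Z: no change
2. e -> o, i -> u / B C0 _: fires at position(s) 6: sumatosrelvelr
3. 0 -> e / C _ C #: inserts after position(s) 13: sumatosrelveler
surface: sumatosrelveler

cell VEL=ib, POLE=ak, RANK=zo, MOD=so:
underlying: ro-mates-gi-vel-r
1. f -> v, k -> g, p -> b, s -> z, t -> d / _ Z: fires at position(s) 7: romatezgivelr
2. e -> o, i -> u / B C0 _: fires at position(s) 6: romatozgivelr
3. 0 -> e / C _ C #: inserts after position(s) 12: romatozgiveler
surface: romatozgiveler

cell VEL=ib, POLE=em, RANK=mi, MOD=zo:
underlying: su-mates-o-po-r
1. f -> v, k -> g, p -> b, s -> z, t -> d / _ Z: no change
2. e -> o, i -> u / B C0 _: fires at position(s) 6: sumatosopor
3. 0 -> e / C _ C #: no change
surface: sumatosopor

cell VEL=em, POLE=em, RANK=fe, MOD=so:
underlying: er-mates-gi-po-tu
1. f -> v, k -> g, p -> b, s -> z, t -> d / _ Z: fires at position(s) 7: ermatezgipotu
2. e -> o, i -> u / B C0 _: fires at position(s) 6: ermatozgipotu
3. 0 -> e / C _ C #: no change
surface: ermatozgipotu

cell VEL=ki, POLE=ak, RANK=ol, MOD=zo:
underlying: re-mates-o-guv
1. f -> v, k -> g, p -> b, s -> z, t -> d / _ Z: no change
2. e -> o, i -> u / B C0 _: fires at position(s) 6: rematosoguv
3. 0 -> e / C _ C #: no change
surface: rematosoguv


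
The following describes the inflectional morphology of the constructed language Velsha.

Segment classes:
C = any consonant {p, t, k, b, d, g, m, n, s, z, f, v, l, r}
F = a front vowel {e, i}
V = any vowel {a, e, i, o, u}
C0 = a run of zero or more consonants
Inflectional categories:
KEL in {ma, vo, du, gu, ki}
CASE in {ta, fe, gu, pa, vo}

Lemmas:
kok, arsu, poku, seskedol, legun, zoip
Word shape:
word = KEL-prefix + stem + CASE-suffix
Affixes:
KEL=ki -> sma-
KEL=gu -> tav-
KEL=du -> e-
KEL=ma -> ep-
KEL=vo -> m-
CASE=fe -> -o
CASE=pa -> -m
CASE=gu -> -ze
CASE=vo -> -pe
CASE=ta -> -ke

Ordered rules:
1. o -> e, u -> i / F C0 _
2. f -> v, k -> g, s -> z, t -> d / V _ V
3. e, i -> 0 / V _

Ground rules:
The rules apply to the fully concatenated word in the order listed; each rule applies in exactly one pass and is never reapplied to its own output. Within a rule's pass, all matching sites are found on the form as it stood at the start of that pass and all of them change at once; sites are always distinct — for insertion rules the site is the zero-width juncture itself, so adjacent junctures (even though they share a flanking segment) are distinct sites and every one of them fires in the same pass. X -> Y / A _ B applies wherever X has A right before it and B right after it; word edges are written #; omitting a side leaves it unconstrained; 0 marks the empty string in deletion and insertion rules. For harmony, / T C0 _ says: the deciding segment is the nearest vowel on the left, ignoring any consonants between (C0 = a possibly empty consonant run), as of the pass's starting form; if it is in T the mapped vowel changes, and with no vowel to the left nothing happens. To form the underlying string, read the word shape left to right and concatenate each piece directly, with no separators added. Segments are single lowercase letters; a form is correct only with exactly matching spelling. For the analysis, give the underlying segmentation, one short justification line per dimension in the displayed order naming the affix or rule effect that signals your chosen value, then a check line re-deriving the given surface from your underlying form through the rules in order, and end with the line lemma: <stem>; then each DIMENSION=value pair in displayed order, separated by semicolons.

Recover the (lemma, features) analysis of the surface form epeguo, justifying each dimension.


underlying: e-poku-o
KEL=du - signalled by the affix e-
CASE=fe - signalled by the affix -o
check: epokuo -> epekuo -> epeguo -> epeguo
lemma: poku; KEL=du; CASE=fe


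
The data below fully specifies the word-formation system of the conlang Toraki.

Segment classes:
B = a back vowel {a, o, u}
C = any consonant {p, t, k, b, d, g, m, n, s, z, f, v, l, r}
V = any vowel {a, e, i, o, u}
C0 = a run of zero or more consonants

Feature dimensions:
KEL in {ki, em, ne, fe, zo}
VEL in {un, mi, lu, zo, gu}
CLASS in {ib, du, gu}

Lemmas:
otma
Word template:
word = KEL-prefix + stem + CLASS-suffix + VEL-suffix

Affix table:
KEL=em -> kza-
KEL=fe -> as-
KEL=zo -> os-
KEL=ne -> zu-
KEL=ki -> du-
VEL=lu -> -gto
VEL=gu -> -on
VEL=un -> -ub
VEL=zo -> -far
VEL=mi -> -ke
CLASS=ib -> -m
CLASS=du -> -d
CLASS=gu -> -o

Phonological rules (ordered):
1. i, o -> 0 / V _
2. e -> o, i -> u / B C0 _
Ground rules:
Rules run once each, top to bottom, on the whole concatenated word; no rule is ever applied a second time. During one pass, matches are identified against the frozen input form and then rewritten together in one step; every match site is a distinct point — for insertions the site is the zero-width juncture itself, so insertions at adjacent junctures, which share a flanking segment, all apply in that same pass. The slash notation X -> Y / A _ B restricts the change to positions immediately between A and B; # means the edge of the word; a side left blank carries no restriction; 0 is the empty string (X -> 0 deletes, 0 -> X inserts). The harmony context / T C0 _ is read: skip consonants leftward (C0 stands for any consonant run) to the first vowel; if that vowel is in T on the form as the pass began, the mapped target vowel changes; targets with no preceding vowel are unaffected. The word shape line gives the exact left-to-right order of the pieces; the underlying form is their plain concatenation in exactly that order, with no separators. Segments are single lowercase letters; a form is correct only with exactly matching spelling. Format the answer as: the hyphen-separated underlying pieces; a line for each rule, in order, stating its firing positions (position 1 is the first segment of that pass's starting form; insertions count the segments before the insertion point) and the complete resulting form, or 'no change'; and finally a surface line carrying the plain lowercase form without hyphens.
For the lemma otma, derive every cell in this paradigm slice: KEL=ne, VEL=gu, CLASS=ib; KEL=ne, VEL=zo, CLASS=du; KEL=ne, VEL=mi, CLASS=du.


cell KEL=ne, VEL=gu, CLASS=ib:
underlying: zu-otma-m-on
1. i, o -> 0 / V _: fires at position(s) 3: zutmamon
2. e -> o, i -> u / B C0 _: no change
surface: zutmamon

cell KEL=ne, VEL=zo, CLASS=du:
underlying: zu-otma-d-far
1. i, o -> 0 / V _: fires at position(s) 3: zutmadfar
2. e -> o, i -> u / B C0 _: no change
surface: zutmadfar

cell KEL=ne, VEL=mi, CLASS=du:
underlying: zu-otma-d-ke
1. i, o -> 0 / V _: fires at position(s) 3: zutmadke
2. e -> o, i -> u / B C0 _: fires at position(s) 8: zutmadko
surface: zutmadko


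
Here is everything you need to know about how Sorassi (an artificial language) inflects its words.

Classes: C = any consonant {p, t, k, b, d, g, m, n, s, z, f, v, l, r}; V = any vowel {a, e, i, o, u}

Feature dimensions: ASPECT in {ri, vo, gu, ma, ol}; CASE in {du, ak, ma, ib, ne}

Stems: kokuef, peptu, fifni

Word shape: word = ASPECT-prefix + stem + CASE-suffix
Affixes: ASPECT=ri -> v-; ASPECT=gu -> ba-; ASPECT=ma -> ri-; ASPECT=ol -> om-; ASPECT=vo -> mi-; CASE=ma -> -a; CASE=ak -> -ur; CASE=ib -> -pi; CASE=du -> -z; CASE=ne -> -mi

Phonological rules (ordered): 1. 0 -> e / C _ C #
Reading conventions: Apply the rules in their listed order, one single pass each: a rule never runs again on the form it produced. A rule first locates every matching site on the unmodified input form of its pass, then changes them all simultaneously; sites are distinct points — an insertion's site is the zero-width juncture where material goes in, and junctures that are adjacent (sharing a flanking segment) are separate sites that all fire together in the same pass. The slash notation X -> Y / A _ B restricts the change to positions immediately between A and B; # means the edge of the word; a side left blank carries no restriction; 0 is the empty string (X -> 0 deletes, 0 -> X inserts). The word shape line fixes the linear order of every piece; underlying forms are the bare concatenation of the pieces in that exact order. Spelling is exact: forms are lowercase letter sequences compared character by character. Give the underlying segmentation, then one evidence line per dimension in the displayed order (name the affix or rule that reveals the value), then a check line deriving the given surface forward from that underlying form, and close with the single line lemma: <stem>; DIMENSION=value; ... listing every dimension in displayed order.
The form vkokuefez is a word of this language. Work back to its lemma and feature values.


underlying: v-kokuef-z
ASPECT=ri - signalled by the affix v-
CASE=du - signalled by the affix -z
check: vkokuefz -> vkokuefez
lemma: kokuef; ASPECT=ri; CASE=du


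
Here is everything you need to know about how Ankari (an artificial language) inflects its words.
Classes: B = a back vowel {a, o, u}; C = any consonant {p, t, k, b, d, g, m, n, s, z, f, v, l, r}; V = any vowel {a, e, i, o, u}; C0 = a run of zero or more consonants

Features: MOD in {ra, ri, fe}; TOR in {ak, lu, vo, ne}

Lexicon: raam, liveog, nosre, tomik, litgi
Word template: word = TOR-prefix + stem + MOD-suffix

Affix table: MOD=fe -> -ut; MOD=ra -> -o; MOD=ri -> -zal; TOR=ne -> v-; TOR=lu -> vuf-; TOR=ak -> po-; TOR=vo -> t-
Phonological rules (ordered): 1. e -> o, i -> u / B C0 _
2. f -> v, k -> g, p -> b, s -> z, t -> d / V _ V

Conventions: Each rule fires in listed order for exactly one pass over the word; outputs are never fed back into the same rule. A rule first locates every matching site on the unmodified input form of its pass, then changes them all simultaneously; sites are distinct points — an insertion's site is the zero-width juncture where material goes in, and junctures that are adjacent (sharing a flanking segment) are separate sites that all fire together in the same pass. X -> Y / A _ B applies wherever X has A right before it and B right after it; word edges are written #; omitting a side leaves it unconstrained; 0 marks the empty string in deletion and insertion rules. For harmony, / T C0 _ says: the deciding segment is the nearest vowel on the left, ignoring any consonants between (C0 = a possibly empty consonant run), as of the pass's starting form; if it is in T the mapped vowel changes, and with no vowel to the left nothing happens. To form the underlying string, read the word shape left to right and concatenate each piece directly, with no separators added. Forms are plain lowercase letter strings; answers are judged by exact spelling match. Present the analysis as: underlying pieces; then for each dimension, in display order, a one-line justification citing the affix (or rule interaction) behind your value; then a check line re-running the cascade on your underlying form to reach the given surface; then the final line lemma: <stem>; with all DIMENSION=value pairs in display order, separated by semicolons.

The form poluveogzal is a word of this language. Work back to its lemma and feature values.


underlying: po-liveog-zal
MOD=ri - signalled by the affix -zal
TOR=ak - signalled by the affix po-
check: poliveogzal -> poluveogzal -> poluveogzal
lemma: liveog; MOD=ri; TOR=ak


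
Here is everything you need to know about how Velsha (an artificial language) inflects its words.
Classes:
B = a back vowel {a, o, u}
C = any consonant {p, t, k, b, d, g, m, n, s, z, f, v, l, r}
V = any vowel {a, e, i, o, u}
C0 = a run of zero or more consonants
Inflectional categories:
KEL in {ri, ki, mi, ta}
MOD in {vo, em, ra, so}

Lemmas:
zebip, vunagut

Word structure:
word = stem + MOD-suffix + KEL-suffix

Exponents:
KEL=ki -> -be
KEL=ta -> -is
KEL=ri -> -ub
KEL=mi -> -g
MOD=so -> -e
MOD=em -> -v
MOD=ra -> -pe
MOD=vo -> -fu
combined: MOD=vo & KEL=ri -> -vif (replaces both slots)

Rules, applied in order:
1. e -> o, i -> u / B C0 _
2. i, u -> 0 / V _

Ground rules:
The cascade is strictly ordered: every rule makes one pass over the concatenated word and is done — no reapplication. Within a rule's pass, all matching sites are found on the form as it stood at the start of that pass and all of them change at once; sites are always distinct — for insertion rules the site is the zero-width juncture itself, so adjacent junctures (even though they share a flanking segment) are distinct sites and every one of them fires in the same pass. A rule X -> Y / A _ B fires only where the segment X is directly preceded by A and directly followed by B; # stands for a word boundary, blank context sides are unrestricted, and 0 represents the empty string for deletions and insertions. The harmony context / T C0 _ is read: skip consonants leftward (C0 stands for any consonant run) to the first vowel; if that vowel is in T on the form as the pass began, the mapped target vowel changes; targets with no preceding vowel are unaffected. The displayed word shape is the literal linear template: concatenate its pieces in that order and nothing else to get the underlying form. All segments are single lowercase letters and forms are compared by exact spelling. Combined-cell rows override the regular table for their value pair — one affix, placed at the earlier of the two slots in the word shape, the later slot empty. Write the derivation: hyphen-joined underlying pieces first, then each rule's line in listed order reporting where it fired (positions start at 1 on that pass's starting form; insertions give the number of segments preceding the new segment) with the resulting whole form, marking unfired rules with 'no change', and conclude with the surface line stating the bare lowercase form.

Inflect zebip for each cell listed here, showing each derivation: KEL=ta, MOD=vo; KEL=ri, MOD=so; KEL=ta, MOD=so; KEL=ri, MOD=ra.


cell KEL=ta, MOD=vo:
underlying: zebip-fu-is
1. e -> o, i -> u / B C0 _: fires at position(s) 8: zebipfuus
2. i, u -> 0 / V _: fires at position(s) 8: zebipfus
surface: zebipfus

cell KEL=ri, MOD=so:
underlying: zebip-e-ub
1. e -> o, i -> u / B C0 _: no change
2. i, u -> 0 / V _: fires at position(s) 7: zebipeb
surface: zebipeb

cell KEL=ta, MOD=so:
underlying: zebip-e-is
1. e -> o, i -> u / B C0 _: no change
2. i, u -> 0 / V _: fires at position(s) 7: zebipes
surface: zebipes

cell KEL=ri, MOD=ra:
underlying: zebip-pe-ub
1. e -> o, i -> u / B C0 _: no change
2. i, u -> 0 / V _: fires at position(s) 8: zebippeb
surface: zebippeb


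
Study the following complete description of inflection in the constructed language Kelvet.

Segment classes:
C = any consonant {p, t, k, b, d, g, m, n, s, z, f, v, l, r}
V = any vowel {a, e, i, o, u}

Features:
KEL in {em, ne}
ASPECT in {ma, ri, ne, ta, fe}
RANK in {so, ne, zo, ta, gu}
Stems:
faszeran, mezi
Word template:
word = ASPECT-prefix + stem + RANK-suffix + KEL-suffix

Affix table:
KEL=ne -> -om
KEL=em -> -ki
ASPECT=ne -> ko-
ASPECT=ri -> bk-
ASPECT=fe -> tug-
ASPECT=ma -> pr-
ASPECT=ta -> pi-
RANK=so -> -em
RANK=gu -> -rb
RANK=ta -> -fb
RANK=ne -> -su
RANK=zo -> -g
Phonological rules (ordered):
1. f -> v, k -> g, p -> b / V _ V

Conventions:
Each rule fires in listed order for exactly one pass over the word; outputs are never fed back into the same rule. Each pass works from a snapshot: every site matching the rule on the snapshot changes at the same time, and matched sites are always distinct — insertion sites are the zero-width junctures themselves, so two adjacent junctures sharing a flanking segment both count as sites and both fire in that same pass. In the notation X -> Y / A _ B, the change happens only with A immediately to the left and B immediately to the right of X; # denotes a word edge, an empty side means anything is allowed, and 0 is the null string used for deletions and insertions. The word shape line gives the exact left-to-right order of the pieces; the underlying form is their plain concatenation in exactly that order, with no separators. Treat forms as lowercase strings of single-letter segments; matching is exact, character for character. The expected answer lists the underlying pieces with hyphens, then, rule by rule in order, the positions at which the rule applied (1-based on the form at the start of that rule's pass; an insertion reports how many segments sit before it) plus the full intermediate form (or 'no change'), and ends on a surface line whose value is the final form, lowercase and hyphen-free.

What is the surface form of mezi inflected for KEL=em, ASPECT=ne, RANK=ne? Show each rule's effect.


underlying: ko-mezi-su-ki
1. f -> v, k -> g, p -> b / V _ V: fires at position(s) 9: komezisugi
surface: komezisugi


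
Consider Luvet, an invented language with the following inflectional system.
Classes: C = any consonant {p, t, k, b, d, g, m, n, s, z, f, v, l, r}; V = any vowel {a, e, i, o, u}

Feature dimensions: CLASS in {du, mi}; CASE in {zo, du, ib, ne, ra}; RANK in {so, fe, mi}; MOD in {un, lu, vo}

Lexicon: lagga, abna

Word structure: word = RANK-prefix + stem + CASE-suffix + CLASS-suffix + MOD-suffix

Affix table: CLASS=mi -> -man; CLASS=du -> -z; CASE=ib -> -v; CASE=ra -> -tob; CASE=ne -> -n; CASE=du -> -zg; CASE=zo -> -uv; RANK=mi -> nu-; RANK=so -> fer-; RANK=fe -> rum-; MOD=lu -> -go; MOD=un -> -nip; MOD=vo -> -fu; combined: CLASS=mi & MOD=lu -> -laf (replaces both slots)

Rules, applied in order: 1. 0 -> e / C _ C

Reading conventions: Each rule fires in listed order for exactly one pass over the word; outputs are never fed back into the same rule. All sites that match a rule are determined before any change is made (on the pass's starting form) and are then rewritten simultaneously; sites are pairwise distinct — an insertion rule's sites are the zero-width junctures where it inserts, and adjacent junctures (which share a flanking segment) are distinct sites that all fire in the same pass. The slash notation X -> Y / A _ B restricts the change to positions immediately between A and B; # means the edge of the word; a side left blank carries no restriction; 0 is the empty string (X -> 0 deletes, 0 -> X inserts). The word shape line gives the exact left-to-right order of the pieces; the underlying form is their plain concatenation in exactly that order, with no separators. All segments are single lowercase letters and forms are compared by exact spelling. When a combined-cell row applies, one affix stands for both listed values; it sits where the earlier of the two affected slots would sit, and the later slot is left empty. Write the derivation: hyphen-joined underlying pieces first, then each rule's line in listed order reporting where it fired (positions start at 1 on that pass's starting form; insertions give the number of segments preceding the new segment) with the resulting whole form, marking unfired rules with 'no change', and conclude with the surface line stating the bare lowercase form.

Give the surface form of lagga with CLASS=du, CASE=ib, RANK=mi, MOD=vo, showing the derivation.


underlying: nu-lagga-v-z-fu
1. 0 -> e / C _ C: inserts after position(s) 5, 8, 9: nulagegavezefu
surface: nulagegavezefu


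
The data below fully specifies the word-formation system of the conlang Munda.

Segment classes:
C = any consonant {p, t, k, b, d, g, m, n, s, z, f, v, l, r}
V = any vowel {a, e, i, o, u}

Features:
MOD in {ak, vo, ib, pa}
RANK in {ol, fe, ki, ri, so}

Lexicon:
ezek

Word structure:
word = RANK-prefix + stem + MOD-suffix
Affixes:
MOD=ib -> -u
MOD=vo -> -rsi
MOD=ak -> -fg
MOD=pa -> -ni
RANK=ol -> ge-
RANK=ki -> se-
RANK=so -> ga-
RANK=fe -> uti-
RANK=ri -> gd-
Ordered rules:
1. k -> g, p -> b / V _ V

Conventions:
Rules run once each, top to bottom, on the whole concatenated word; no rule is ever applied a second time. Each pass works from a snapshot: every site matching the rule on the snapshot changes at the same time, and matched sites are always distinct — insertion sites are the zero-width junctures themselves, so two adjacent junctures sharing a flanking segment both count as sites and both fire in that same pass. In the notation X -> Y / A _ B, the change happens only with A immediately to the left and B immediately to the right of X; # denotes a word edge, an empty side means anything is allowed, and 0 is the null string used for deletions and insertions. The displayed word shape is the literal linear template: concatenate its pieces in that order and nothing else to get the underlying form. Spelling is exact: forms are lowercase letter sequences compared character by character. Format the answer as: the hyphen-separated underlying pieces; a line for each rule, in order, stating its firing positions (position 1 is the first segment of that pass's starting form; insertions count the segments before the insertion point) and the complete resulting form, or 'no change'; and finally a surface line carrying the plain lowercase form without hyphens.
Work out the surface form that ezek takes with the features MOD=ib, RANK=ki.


underlying: se-ezek-u
1. k -> g, p -> b / V _ V: fires at position(s) 6: seezegu
surface: seezegu


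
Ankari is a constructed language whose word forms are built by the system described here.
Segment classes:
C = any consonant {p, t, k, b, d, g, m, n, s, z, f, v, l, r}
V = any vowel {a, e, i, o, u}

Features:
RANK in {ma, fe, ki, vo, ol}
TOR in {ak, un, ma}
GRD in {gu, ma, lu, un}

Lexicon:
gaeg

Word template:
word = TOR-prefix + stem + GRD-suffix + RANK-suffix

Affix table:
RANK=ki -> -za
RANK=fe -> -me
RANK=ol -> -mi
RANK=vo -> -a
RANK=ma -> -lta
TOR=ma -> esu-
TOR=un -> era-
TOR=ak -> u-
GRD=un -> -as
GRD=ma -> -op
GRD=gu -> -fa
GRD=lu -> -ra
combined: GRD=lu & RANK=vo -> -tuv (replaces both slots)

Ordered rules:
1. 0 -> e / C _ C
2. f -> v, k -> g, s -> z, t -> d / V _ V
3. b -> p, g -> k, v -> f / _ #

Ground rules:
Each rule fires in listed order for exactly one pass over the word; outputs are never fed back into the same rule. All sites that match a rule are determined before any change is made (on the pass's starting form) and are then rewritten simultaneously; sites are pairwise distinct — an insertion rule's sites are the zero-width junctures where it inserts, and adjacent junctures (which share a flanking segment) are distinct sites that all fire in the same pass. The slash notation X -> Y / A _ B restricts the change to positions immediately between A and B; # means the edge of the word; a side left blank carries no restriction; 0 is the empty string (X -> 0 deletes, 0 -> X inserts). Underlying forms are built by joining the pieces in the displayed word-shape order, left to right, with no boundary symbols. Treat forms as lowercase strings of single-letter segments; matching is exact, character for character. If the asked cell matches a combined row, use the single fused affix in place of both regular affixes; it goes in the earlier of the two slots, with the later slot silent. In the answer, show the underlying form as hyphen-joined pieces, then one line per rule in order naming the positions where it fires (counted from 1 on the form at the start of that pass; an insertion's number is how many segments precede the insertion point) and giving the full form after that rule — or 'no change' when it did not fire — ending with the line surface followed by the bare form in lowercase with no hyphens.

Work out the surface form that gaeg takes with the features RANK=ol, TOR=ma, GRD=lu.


underlying: esu-gaeg-ra-mi
1. 0 -> e / C _ C: inserts after position(s) 7: esugaegerami
2. f -> v, k -> g, s -> z, t -> d / V _ V: fires at position(s) 2: ezugaegerami
3. b -> p, g -> k, v -> f / _ #: no change
surface: ezugaegerami


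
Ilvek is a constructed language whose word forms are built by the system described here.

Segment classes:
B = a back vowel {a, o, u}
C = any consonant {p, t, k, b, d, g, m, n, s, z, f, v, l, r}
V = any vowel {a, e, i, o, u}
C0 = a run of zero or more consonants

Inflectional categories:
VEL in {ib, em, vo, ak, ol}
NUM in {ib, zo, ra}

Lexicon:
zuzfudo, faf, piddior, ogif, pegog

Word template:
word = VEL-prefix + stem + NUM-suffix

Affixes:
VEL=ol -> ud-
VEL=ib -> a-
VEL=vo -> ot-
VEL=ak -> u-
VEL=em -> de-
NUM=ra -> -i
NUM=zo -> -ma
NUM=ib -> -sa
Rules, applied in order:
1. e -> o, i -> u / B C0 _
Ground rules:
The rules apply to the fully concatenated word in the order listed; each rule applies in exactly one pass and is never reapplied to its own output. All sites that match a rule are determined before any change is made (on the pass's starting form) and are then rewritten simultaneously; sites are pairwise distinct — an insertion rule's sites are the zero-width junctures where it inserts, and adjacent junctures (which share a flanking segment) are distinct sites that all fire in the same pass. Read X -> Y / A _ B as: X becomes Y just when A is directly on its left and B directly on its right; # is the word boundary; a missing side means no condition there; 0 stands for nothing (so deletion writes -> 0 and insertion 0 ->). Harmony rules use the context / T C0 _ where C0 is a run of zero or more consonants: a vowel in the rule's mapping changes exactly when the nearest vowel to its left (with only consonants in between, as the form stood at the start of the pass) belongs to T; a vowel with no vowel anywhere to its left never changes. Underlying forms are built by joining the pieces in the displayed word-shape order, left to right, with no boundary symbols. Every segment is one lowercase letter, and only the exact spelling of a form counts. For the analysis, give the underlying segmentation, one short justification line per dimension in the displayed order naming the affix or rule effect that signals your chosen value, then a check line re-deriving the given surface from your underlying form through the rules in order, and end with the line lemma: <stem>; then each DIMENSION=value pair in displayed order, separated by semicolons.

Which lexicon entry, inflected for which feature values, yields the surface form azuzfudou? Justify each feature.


underlying: a-zuzfudo-i
VEL=ib - signalled by the affix a-
NUM=ra - signalled by the affix -i
check: azuzfudoi -> azuzfudou
lemma: zuzfudo; VEL=ib; NUM=ra


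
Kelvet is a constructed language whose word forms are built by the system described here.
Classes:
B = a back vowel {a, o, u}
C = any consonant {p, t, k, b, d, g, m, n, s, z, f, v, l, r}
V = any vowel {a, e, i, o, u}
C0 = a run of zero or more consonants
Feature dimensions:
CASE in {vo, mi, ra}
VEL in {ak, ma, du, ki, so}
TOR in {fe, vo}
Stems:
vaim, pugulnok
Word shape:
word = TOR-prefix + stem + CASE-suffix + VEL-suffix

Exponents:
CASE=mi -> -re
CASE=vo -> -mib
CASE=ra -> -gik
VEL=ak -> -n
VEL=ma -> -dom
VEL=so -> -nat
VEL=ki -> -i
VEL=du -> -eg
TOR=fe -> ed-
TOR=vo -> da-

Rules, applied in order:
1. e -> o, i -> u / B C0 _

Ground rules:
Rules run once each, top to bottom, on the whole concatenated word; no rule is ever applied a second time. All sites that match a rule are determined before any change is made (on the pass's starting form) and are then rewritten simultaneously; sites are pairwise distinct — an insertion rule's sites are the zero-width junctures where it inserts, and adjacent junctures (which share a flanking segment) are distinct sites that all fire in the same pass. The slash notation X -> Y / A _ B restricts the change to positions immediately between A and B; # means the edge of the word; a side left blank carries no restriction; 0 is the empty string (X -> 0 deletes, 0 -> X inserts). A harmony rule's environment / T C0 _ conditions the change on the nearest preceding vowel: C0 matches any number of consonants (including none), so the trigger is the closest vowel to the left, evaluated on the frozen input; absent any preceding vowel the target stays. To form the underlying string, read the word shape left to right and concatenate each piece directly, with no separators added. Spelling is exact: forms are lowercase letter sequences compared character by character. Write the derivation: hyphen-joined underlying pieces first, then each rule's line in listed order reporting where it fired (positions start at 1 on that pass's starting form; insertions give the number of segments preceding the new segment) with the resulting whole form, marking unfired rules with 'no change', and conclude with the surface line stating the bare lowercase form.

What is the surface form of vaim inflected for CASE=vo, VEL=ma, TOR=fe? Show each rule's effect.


underlying: ed-vaim-mib-dom
1. e -> o, i -> u / B C0 _: fires at position(s) 5: edvaummibdom
surface: edvaummibdom


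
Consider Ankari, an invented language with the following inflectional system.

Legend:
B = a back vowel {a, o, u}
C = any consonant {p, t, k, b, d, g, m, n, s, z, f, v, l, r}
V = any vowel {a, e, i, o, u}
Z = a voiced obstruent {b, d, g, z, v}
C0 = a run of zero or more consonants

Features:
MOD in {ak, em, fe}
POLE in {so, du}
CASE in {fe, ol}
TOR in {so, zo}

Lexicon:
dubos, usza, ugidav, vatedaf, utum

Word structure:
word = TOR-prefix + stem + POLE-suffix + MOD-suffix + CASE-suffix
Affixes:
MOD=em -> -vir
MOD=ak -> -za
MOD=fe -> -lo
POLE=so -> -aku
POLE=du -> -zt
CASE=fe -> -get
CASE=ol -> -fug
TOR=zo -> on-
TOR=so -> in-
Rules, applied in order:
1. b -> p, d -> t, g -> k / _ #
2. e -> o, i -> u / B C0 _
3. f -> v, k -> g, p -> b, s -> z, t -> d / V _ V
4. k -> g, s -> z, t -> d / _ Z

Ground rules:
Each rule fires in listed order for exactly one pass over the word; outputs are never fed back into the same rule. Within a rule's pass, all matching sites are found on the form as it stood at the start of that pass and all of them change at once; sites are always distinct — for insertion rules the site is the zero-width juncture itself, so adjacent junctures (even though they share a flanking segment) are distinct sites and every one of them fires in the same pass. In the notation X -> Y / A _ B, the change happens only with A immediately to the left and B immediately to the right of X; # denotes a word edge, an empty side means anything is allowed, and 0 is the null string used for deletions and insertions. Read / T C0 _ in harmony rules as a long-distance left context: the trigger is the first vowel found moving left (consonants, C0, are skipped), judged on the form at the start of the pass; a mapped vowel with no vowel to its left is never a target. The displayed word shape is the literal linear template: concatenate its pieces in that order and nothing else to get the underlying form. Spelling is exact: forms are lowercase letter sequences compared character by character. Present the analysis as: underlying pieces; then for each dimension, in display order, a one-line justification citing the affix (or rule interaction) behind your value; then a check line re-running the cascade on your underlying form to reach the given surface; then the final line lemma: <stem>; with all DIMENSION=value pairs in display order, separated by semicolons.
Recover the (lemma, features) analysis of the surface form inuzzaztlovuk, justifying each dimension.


underlying: in-usza-zt-lo-fug
MOD=fe - signalled by the affix -lo
POLE=du - signalled by the affix -zt
CASE=ol - signalled by the affix -fug
TOR=so - signalled by the affix in-
check: inuszaztlofug -> inuszaztlofuk -> inuszaztlofuk -> inuszaztlovuk -> inuzzaztlovuk
lemma: usza; MOD=fe; POLE=du; CASE=ol; TOR=so


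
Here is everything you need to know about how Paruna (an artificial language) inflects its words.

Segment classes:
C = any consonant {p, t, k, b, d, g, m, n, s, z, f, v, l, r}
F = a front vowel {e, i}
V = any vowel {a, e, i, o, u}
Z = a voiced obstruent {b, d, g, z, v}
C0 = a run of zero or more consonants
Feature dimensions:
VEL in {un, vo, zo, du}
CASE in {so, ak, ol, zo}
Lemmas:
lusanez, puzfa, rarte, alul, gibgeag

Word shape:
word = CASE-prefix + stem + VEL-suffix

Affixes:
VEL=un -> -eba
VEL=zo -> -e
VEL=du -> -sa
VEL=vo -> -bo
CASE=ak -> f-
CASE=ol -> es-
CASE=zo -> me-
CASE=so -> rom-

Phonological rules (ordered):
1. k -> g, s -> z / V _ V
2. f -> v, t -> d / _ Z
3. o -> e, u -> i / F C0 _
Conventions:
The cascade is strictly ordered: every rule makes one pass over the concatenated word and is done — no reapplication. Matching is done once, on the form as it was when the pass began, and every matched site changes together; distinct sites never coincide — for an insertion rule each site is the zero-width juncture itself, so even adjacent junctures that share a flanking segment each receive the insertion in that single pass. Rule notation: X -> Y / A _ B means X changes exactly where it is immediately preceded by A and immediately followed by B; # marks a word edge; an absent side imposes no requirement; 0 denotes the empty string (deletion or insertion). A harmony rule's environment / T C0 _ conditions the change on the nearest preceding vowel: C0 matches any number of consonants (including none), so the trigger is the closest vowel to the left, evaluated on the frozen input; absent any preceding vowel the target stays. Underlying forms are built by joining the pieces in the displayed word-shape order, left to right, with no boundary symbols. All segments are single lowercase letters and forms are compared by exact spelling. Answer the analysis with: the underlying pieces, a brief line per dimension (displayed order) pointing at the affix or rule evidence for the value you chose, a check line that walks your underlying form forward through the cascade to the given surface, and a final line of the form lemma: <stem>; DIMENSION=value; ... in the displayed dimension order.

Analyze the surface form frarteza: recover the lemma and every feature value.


underlying: f-rarte-sa
VEL=du - signalled by the affix -sa
CASE=ak - signalled by the affix f-
check: frartesa -> frarteza -> frarteza -> frarteza
lemma: rarte; VEL=du; CASE=ak


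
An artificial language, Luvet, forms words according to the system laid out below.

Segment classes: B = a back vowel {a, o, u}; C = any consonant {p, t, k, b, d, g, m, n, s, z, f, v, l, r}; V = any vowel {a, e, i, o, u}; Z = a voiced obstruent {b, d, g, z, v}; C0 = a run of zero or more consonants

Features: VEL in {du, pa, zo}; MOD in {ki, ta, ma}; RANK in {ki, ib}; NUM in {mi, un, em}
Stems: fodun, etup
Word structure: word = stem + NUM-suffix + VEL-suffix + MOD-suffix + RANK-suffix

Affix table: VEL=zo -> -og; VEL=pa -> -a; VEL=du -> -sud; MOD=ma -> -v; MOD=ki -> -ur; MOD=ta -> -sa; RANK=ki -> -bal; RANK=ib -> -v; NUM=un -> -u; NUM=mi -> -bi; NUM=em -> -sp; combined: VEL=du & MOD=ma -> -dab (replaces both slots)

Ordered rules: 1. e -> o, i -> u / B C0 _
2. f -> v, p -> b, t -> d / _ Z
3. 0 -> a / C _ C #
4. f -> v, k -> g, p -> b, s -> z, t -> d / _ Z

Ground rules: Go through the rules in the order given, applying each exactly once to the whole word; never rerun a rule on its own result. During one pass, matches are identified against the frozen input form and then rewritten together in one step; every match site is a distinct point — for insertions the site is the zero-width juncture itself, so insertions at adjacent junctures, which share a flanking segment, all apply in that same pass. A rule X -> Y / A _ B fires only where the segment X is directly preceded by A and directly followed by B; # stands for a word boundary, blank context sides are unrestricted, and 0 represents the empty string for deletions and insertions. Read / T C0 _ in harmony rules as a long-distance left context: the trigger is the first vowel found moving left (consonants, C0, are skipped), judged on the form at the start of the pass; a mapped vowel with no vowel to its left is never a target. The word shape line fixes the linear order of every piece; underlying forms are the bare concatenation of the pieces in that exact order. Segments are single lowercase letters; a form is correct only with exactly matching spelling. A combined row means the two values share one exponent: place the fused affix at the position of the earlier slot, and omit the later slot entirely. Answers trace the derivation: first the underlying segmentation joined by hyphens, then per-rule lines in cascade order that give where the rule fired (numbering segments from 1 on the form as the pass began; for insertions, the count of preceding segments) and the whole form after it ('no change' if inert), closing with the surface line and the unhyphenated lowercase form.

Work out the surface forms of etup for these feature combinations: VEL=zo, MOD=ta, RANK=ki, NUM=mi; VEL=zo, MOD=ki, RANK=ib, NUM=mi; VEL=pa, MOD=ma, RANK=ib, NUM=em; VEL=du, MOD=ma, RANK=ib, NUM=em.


cell VEL=zo, MOD=ta, RANK=ki, NUM=mi:
underlying: etup-bi-og-sa-bal
1. e -> o, i -> u / B C0 _: fires at position(s) 6: etupbuogsabal
2. f -> v, p -> b, t -> d / _ Z: fires at position(s) 4: etubbuogsabal
3. 0 -> a / C _ C #: no change
4. f -> v, k -> g, p -> b, s -> z, t -> d / _ Z: no change
surface: etubbuogsabal

cell VEL=zo, MOD=ki, RANK=ib, NUM=mi:
underlying: etup-bi-og-ur-v
1. e -> o, i -> u / B C0 _: fires at position(s) 6: etupbuogurv
2. f -> v, p -> b, t -> d / _ Z: fires at position(s) 4: etubbuogurv
3. 0 -> a / C _ C #: inserts after position(s) 10: etubbuogurav
4. f -> v, k -> g, p -> b, s -> z, t -> d / _ Z: no change
surface: etubbuogurav

cell VEL=pa, MOD=ma, RANK=ib, NUM=em:
underlying: etup-sp-a-v-v
1. e -> o, i -> u / B C0 _: no change
2. f -> v, p -> b, t -> d / _ Z: no change
3. 0 -> a / C _ C #: inserts after position(s) 8: etupspavav
4. f -> v, k -> g, p -> b, s -> z, t -> d / _ Z: no change
surface: etupspavav

cell VEL=du, MOD=ma, RANK=ib, NUM=em:
underlying: etup-sp-dab-v
1. e -> o, i -> u / B C0 _: no change
2. f -> v, p -> b, t -> d / _ Z: fires at position(s) 6: etupsbdabv
3. 0 -> a / C _ C #: inserts after position(s) 9: etupsbdabav
4. f -> v, k -> g, p -> b, s -> z, t -> d / _ Z: fires at position(s) 5: etupzbdabav
surface: etupzbdabav
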